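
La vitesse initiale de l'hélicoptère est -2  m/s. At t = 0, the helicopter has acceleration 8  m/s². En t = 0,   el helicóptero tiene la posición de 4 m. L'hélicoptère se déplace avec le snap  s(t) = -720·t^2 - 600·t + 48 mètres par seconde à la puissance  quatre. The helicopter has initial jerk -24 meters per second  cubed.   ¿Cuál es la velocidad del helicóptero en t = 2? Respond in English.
Starting from snap s(t) = -720·t^2 - 600·t + 48, we take 3 integrals. Integrating snap and using the initial condition j(0) = -24, we get j(t) = -240·t^3 - 300·t^2 + 48·t - 24. Integrating jerk and using the initial condition a(0) = 8, we get a(t) = -60·t^4 - 100·t^3 + 24·t^2 - 24·t + 8. Taking ∫a(t)dt and applying v(0) = -2, we find v(t) = -12·t^5 - 25·t^4 + 8·t^3 - 12·t^2 + 8·t - 2. From the given velocity equation v(t) = -12·t^5 - 25·t^4 + 8·t^3 - 12·t^2 + 8·t - 2, we substitute t = 2 to get v = -754.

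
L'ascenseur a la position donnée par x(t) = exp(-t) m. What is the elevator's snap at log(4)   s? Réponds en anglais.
To solve this, we need to take 4 derivatives of our position equation x(t) = exp(-t). The derivative of position gives velocity: v(t) = -exp(-t). The derivative of velocity gives acceleration: a(t) = exp(-t). Differentiating acceleration, we get jerk: j(t) = -exp(-t). Taking d/dt of j(t), we find s(t) = exp(-t). From the given snap equation s(t) = exp(-t), we substitute t = log(4) to get s = 1/4.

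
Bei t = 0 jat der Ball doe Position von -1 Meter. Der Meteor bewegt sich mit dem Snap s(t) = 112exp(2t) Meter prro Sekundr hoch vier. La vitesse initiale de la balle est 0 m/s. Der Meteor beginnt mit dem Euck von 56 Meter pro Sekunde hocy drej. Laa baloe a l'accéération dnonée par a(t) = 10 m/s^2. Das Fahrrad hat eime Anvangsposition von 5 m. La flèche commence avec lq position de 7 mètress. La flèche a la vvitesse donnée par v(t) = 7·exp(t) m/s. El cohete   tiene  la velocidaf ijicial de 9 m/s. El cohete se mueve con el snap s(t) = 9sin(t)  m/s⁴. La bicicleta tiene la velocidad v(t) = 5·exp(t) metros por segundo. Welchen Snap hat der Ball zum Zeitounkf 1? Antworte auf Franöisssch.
Nous devons dériver notre équation de l'accélération a(t) = 10 2 fois. La dérivée de l'accélération donne le jerk: j(t) = 0. La dérivée du jerk donne le snap: s(t) = 0. De l'équation du snap s(t) = 0, nous substituons t = 1 pour obtenir s = 0.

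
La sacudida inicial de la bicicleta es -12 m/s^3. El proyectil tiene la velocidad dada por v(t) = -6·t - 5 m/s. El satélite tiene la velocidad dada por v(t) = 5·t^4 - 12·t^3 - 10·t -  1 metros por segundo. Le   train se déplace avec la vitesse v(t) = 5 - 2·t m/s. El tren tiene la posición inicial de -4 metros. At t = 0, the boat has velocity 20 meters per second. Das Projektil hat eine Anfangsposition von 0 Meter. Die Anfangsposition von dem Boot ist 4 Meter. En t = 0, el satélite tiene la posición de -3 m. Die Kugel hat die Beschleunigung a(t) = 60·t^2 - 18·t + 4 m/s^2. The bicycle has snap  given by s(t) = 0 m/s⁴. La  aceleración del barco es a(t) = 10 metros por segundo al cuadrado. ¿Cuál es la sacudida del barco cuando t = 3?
Para resolver esto, necesitamos tomar 1 derivada de nuestra ecuación de la aceleración a(t) = 10. La derivada de la aceleración da la sacudida: j(t) = 0. Usando j(t) = 0 y sustituyendo t = 3, encontramos j = 0.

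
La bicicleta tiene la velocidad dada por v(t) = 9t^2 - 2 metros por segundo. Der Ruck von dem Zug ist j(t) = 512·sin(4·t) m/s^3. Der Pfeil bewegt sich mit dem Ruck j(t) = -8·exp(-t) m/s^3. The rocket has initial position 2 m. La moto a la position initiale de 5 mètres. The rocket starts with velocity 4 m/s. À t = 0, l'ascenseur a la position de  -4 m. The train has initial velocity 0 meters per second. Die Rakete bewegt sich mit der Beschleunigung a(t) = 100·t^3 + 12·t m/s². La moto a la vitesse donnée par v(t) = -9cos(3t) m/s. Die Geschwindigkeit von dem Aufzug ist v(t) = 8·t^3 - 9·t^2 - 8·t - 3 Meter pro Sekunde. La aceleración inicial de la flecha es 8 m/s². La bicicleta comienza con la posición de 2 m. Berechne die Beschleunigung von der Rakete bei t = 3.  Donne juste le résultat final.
Bei t = 3, a = 2736.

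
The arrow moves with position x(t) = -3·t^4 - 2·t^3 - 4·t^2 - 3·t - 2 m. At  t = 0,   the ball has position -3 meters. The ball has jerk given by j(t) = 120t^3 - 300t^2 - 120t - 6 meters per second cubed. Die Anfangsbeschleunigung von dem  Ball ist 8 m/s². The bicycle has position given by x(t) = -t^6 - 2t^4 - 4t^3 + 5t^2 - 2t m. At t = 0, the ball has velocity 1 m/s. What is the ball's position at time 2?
We must find the antiderivative of our jerk equation j(t) = 120·t^3 - 300·t^2 - 120·t - 6 3 times. The integral of jerk, with a(0) = 8, gives acceleration: a(t) = 30·t^4 - 100·t^3 - 60·t^2 - 6·t + 8. Finding the antiderivative of a(t) and using v(0) = 1: v(t) = 6·t^5 - 25·t^4 - 20·t^3 - 3·t^2 + 8·t + 1. Finding the integral of v(t) and using x(0) = -3: x(t) = t^6 - 5·t^5 - 5·t^4 - t^3 + 4·t^2 + t - 3. We have position x(t) = t^6 - 5·t^5 - 5·t^4 - t^3 + 4·t^2 + t - 3. Substituting t = 2: x(2) = -169.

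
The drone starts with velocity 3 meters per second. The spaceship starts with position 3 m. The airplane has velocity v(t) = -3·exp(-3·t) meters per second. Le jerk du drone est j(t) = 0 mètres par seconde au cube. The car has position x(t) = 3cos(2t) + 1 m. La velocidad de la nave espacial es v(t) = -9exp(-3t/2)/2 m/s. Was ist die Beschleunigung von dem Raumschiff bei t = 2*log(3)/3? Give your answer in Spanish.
Partiendo de la velocidad v(t) = -9·exp(-3·t/2)/2, tomamos 1 derivada. Tomando d/dt de v(t), encontramos a(t) = 27·exp(-3·t/2)/4. Usando a(t) = 27·exp(-3·t/2)/4 y sustituyendo t = 2*log(3)/3, encontramos a = 9/4.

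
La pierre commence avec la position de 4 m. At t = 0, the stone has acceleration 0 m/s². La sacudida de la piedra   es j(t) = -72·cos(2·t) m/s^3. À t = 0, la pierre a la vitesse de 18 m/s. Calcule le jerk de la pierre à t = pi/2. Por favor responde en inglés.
Using j(t) = -72·cos(2·t) and substituting t = pi/2, we find j = 72.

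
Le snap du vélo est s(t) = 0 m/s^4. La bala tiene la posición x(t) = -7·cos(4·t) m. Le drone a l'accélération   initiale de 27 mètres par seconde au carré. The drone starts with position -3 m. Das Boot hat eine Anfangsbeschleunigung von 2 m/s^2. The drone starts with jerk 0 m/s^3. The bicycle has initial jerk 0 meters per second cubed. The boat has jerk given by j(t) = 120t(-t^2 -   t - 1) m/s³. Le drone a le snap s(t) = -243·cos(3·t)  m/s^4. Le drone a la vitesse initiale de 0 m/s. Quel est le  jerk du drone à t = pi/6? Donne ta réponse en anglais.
Starting from snap s(t) = -243·cos(3·t), we take 1 integral. Taking ∫s(t)dt and applying j(0) = 0, we find j(t) = -81·sin(3·t). Using j(t) = -81·sin(3·t) and substituting t = pi/6, we find j = -81.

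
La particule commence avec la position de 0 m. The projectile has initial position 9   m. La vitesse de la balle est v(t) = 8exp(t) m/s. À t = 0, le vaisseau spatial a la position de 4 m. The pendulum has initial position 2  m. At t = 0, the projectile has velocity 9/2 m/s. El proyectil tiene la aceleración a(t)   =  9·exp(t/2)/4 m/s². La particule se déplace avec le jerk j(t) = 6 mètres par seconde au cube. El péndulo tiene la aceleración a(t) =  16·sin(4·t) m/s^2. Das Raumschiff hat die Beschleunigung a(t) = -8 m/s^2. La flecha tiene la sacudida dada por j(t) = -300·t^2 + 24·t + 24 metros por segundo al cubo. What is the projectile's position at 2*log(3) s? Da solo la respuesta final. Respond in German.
Die Antwort ist 27.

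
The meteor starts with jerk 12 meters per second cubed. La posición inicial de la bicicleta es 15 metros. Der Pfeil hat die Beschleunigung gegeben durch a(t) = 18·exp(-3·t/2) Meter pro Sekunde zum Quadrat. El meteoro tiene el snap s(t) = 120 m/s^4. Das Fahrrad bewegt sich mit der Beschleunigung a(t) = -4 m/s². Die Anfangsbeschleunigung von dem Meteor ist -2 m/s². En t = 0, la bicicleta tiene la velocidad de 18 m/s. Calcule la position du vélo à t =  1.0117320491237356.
Nous devons intégrer notre équation de l'accélération a(t) = -4 2 fois. L'intégrale de l'accélération, avec v(0) = 18, donne la vitesse: v(t) = 18 - 4·t. L'intégrale de la vitesse est la position. En utilisant x(0) = 15, nous obtenons x(t) = -2·t^2 + 18·t + 15. En utilisant x(t) = -2·t^2 + 18·t + 15 et en substituant t = 1.0117320491237356, nous trouvons x = 31.1639734057790.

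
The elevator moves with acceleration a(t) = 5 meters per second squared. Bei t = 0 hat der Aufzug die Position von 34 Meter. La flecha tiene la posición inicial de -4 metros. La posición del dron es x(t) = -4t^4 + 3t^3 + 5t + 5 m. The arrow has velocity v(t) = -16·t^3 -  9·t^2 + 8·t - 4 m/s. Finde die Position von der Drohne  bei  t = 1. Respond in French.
Nous avons la position x(t) = -4·t^4 + 3·t^3 + 5·t + 5. En substituant t = 1: x(1) = 9.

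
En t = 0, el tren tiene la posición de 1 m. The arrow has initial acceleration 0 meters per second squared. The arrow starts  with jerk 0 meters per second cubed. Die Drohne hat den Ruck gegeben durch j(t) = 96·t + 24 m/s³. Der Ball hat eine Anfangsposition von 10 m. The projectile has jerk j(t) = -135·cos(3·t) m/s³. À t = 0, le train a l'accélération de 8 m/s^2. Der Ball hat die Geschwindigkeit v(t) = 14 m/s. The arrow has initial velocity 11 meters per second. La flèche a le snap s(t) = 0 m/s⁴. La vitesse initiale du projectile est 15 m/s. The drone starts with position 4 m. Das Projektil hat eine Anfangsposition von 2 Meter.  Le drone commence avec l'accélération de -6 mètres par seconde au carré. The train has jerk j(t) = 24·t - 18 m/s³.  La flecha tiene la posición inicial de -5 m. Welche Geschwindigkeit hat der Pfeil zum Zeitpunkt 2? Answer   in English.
We need to integrate our snap equation s(t) = 0 3 times. Finding the antiderivative of s(t) and using j(0) = 0: j(t) = 0. Finding the integral of j(t) and using a(0) = 0: a(t) = 0. The integral of acceleration is velocity. Using v(0) = 11, we get v(t) = 11. From the given velocity equation v(t) = 11, we substitute t = 2 to get v = 11.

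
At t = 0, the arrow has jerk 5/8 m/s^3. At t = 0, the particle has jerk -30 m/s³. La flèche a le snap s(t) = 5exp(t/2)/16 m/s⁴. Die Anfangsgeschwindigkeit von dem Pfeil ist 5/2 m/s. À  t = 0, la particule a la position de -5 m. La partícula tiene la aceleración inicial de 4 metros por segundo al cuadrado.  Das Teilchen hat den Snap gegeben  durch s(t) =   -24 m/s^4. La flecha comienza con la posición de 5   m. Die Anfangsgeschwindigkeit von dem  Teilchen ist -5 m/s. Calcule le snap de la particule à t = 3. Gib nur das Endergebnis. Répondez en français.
Le snap à t = 3 est s = -24.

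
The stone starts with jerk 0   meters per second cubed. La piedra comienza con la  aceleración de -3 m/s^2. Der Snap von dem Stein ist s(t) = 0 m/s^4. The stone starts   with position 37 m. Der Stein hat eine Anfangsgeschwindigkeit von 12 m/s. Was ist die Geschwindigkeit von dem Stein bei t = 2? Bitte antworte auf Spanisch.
Partiendo del snap s(t) = 0, tomamos 3 antiderivadas. La integral del snap es la sacudida. Usando j(0) = 0, obtenemos j(t) = 0. La antiderivada de la sacudida, con a(0) = -3, da la aceleración: a(t) = -3. La antiderivada de la aceleración es la velocidad. Usando v(0) = 12, obtenemos v(t) = 12 - 3·t. Tenemos la velocidad v(t) = 12 - 3·t. Sustituyendo t = 2: v(2) = 6.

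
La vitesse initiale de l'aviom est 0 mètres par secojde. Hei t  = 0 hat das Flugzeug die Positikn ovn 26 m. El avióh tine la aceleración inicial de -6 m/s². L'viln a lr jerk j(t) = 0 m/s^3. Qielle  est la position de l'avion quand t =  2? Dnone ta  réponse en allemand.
Ausgehend von dem Ruck j(t) = 0, nehmen wir 3 Integrale. Durch Integration von dem Ruck und Verwendung der Anfangsbedingung a(0) = -6, erhalten wir a(t) = -6. Die Stammfunktion von der Beschleunigung, mit v(0) = 0, ergibt die Geschwindigkeit: v(t) = -6·t. Die Stammfunktion von der Geschwindigkeit, mit x(0) = 26, ergibt die Position: x(t) = 26 - 3·t^2. Aus der Gleichung für die Position x(t) = 26 - 3·t^2, setzen wir t = 2 ein und erhalten x = 14.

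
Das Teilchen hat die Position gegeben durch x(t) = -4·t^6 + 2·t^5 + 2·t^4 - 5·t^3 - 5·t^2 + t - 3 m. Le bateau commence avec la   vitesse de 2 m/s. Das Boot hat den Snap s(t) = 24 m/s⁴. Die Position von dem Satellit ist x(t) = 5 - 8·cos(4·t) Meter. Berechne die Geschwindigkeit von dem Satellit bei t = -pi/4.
Ausgehend von der Position x(t) = 5 - 8·cos(4·t), nehmen wir 1 Ableitung. Mit d/dt von x(t) finden wir v(t) = 32·sin(4·t). Wir haben die Geschwindigkeit v(t) = 32·sin(4·t). Durch Einsetzen von t = -pi/4: v(-pi/4) = 0.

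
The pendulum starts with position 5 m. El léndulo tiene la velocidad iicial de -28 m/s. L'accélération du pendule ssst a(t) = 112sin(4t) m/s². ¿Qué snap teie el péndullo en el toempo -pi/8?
Partiendo de la aceleración a(t) = 112·sin(4·t), tomamos 2 derivadas. Tomando d/dt de a(t), encontramos j(t) = 448·cos(4·t). Derivando la sacudida, obtenemos el snap: s(t) = -1792·sin(4·t). De la ecuación del snap s(t) = -1792·sin(4·t), sustituimos t = -pi/8 para obtener s = 1792.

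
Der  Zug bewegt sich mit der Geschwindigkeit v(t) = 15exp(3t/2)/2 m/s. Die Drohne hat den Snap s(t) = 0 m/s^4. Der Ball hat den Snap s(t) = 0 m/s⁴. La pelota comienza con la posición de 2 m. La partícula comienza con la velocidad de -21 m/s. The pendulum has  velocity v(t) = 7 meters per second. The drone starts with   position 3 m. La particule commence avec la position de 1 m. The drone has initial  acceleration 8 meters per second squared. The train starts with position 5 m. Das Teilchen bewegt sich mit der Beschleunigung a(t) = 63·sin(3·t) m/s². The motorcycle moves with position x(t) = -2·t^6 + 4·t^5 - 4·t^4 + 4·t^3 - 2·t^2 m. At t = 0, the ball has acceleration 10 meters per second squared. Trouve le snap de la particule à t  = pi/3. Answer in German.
Um dies zu lösen, müssen wir 2 Ableitungen unserer Gleichung für die Beschleunigung a(t) = 63·sin(3·t) nehmen. Durch Ableiten von der Beschleunigung erhalten wir den Ruck: j(t) = 189·cos(3·t). Mit d/dt von j(t) finden wir s(t) = -567·sin(3·t). Mit s(t) = -567·sin(3·t) und Einsetzen von t = pi/3, finden wir s = 0.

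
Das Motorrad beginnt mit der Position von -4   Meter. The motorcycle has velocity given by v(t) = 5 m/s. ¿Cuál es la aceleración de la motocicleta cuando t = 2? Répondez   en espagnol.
Para resolver esto, necesitamos tomar 1 derivada de nuestra ecuación de la velocidad v(t) = 5. Tomando d/dt de v(t), encontramos a(t) = 0. De la ecuación de la aceleración a(t) = 0, sustituimos t = 2 para obtener a = 0.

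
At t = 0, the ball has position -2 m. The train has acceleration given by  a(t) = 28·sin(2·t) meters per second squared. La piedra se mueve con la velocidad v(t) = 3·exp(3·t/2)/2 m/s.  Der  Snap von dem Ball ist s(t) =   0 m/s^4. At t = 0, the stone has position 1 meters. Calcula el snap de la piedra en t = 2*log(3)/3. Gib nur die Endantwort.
s(2*log(3)/3) = 243/16.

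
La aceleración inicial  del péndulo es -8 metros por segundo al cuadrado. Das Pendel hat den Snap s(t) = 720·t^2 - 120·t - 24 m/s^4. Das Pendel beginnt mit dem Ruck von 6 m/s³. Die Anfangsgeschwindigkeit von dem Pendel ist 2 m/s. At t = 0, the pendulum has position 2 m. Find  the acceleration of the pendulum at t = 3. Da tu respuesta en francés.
Nous devons intégrer notre équation du snap s(t) = 720·t^2 - 120·t - 24 2 fois. La primitive du snap, avec j(0) = 6, donne le jerk: j(t) = 240·t^3 - 60·t^2 - 24·t + 6. En prenant ∫j(t)dt et en appliquant a(0) = -8, nous trouvons a(t) = 60·t^4 - 20·t^3 - 12·t^2 + 6·t - 8. De l'équation de l'accélération a(t) = 60·t^4 - 20·t^3 - 12·t^2 + 6·t - 8, nous substituons t = 3 pour obtenir a = 4222.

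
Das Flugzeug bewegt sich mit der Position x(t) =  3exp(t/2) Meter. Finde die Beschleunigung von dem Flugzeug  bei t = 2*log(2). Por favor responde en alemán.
Ausgehend von der Position x(t) = 3·exp(t/2), nehmen wir 2 Ableitungen. Die Ableitung von der Position ergibt die Geschwindigkeit: v(t) = 3·exp(t/2)/2. Durch Ableiten von der Geschwindigkeit erhalten wir die Beschleunigung: a(t) = 3·exp(t/2)/4. Aus der Gleichung für die Beschleunigung a(t) = 3·exp(t/2)/4, setzen wir t = 2*log(2) ein und erhalten a = 3/2.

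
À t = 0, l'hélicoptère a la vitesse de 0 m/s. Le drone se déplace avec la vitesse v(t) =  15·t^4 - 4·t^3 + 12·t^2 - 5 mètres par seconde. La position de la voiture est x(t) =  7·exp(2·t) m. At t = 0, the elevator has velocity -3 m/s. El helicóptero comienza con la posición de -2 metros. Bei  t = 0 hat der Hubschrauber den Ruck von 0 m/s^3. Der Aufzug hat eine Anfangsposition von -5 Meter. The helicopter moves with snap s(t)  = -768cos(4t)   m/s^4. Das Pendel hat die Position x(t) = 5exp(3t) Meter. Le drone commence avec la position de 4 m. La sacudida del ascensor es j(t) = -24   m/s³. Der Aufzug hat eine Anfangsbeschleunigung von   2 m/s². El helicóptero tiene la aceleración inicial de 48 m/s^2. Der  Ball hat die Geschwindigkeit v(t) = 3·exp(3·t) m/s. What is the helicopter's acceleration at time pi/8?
We need to integrate our snap equation s(t) = -768·cos(4·t) 2 times. The antiderivative of snap, with j(0) = 0, gives jerk: j(t) = -192·sin(4·t). The integral of jerk, with a(0) = 48, gives acceleration: a(t) = 48·cos(4·t). From the given acceleration equation a(t) = 48·cos(4·t), we substitute t = pi/8 to get a = 0.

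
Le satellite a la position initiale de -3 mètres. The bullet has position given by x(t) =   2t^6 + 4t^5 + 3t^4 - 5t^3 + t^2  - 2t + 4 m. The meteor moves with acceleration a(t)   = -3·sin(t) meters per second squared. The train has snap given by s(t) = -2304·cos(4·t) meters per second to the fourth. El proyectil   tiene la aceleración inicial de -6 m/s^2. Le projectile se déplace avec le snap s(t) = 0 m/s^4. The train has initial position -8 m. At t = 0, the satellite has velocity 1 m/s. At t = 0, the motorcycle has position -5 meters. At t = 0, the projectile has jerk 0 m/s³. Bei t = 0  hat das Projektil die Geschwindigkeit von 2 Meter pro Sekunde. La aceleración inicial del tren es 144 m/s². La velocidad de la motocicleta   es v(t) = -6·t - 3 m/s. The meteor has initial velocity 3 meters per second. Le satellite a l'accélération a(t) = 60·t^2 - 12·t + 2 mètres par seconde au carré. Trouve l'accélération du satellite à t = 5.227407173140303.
De l'équation de l'accélération a(t) = 60·t^2 - 12·t + 2, nous substituons t = 5.227407173140303 pour obtenir a = 1578.81825915024.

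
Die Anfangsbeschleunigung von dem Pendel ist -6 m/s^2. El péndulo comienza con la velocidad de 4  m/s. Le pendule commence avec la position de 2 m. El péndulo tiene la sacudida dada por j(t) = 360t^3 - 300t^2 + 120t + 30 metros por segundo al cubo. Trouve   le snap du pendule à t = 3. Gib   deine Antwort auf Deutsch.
Um dies zu lösen, müssen wir 1 Ableitung unserer Gleichung für den Ruck j(t) = 360·t^3 - 300·t^2 + 120·t + 30 nehmen. Durch Ableiten von dem Ruck erhalten wir den Snap: s(t) = 1080·t^2 - 600·t + 120. Wir haben den Snap s(t) = 1080·t^2 - 600·t + 120. Durch Einsetzen von t = 3: s(3) = 8040.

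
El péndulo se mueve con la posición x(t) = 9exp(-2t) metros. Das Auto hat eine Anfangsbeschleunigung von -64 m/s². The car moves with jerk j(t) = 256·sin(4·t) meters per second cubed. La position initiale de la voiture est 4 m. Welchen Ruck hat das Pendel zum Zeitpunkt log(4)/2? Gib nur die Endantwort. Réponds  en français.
La réponse est -18.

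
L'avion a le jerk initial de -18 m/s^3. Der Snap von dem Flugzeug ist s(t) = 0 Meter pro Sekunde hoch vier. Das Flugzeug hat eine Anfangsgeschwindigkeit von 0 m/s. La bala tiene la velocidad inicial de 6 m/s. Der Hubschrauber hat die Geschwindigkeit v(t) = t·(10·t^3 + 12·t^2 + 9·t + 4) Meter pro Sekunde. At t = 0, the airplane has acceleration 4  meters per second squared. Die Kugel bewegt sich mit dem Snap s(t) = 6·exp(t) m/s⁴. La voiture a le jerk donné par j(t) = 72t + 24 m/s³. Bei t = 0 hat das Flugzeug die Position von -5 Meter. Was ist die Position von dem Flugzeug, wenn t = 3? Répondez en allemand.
Ausgehend von dem Snap s(t) = 0, nehmen wir 4 Stammfunktionen. Durch Integration von dem Snap und Verwendung der Anfangsbedingung j(0) = -18, erhalten wir j(t) = -18. Durch Integration von dem Ruck und Verwendung der Anfangsbedingung a(0) = 4, erhalten wir a(t) = 4 - 18·t. Das Integral von der Beschleunigung, mit v(0) = 0, ergibt die Geschwindigkeit: v(t) = t·(4 - 9·t). Das Integral von der Geschwindigkeit, mit x(0) = -5, ergibt die Position: x(t) = -3·t^3 + 2·t^2 - 5. Mit x(t) = -3·t^3 + 2·t^2 - 5 und Einsetzen von t = 3, finden wir x = -68.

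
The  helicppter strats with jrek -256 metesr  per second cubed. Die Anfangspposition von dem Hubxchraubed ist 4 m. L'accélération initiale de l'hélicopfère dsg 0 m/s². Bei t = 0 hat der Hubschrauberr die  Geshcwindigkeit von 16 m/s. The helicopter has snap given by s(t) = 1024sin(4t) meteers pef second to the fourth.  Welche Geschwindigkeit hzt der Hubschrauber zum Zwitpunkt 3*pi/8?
Wir müssen unsere Gleichung für den Snap s(t) = 1024·sin(4·t) 3-mal integrieren. Mit ∫s(t)dt und Anwendung von j(0) = -256, finden wir j(t) = -256·cos(4·t). Die Stammfunktion von dem Ruck ist die Beschleunigung. Mit a(0) = 0 erhalten wir a(t) = -64·sin(4·t). Das Integral von der Beschleunigung, mit v(0) = 16, ergibt die Geschwindigkeit: v(t) = 16·cos(4·t). Mit v(t) = 16·cos(4·t) und Einsetzen von t = 3*pi/8, finden wir v = 0.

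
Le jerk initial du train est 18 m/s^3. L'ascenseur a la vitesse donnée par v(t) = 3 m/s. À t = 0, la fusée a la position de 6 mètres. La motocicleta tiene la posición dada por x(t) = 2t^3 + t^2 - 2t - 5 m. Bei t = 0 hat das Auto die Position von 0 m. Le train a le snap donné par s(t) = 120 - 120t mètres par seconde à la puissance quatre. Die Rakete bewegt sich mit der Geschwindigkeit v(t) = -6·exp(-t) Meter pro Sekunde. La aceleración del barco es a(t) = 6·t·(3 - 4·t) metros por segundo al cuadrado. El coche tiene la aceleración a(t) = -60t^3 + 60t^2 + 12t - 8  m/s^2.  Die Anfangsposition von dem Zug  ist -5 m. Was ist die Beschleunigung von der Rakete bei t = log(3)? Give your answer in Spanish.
Para resolver esto, necesitamos tomar 1 derivada de nuestra ecuación de la velocidad v(t) = -6·exp(-t). La derivada de la velocidad da la aceleración: a(t) = 6·exp(-t). Tenemos la aceleración a(t) = 6·exp(-t). Sustituyendo t = log(3): a(log(3)) = 2.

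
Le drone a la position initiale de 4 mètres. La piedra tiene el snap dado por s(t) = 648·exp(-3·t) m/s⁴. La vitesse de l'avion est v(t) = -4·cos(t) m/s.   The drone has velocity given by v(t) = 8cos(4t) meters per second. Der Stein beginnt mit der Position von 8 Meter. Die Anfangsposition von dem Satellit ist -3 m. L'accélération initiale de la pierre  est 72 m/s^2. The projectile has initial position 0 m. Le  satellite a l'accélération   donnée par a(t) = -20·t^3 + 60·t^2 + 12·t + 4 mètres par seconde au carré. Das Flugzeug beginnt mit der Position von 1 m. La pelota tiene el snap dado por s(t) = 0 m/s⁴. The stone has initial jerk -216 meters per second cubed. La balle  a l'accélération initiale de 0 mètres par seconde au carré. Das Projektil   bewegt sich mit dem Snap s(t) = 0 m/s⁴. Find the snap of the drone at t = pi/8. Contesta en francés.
En partant de la vitesse v(t) = 8·cos(4·t), nous prenons 3 dérivées. La dérivée de la vitesse donne l'accélération: a(t) = -32·sin(4·t). En dérivant l'accélération, nous obtenons le jerk: j(t) = -128·cos(4·t). La dérivée du jerk donne le snap: s(t) = 512·sin(4·t). De l'équation du snap s(t) = 512·sin(4·t), nous substituons t = pi/8 pour obtenir s = 512.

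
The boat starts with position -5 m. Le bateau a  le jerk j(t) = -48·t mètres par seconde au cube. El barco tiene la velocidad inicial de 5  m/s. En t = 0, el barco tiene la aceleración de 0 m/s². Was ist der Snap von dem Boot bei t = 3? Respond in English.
To solve this, we need to take 1 derivative of our jerk equation j(t) = -48·t. The derivative of jerk gives snap: s(t) = -48. Using s(t) = -48 and substituting t = 3, we find s = -48.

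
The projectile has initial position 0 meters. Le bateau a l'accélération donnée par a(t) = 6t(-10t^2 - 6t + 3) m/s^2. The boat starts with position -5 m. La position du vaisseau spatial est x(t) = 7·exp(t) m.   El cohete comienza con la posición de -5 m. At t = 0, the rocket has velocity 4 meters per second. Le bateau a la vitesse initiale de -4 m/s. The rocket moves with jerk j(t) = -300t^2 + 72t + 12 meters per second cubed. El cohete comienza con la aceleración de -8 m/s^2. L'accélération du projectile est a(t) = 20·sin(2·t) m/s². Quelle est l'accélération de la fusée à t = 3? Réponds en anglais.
To solve this, we need to take 1 integral of our jerk equation j(t) = -300·t^2 + 72·t + 12. The antiderivative of jerk is acceleration. Using a(0) = -8, we get a(t) = -100·t^3 + 36·t^2 + 12·t - 8. We have acceleration a(t) = -100·t^3 + 36·t^2 + 12·t - 8. Substituting t = 3: a(3) = -2348.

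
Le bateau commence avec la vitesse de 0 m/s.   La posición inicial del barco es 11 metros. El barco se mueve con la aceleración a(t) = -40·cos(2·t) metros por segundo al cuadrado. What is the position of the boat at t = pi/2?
We need to integrate our acceleration equation a(t) = -40·cos(2·t) 2 times. The integral of acceleration is velocity. Using v(0) = 0, we get v(t) = -20·sin(2·t). Taking ∫v(t)dt and applying x(0) = 11, we find x(t) = 10·cos(2·t) + 1. We have position x(t) = 10·cos(2·t) + 1. Substituting t = pi/2: x(pi/2) = -9.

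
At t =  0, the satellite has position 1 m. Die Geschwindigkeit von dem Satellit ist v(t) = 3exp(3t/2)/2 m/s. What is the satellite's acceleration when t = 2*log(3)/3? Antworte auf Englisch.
We must differentiate our velocity equation v(t) = 3·exp(3·t/2)/2 1 time. Taking d/dt of v(t), we find a(t) = 9·exp(3·t/2)/4. From the given acceleration equation a(t) = 9·exp(3·t/2)/4, we substitute t = 2*log(3)/3 to get a = 27/4.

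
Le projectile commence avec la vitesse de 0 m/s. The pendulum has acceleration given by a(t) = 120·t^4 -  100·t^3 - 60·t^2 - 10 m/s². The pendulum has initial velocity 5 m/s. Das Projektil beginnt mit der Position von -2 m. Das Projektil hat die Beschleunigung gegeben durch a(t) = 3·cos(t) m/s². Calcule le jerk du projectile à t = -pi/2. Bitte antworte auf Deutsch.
Wir müssen unsere Gleichung für die Beschleunigung a(t) = 3·cos(t) 1-mal ableiten. Die Ableitung von der Beschleunigung ergibt den Ruck: j(t) = -3·sin(t). Mit j(t) = -3·sin(t) und Einsetzen von t = -pi/2, finden wir j = 3.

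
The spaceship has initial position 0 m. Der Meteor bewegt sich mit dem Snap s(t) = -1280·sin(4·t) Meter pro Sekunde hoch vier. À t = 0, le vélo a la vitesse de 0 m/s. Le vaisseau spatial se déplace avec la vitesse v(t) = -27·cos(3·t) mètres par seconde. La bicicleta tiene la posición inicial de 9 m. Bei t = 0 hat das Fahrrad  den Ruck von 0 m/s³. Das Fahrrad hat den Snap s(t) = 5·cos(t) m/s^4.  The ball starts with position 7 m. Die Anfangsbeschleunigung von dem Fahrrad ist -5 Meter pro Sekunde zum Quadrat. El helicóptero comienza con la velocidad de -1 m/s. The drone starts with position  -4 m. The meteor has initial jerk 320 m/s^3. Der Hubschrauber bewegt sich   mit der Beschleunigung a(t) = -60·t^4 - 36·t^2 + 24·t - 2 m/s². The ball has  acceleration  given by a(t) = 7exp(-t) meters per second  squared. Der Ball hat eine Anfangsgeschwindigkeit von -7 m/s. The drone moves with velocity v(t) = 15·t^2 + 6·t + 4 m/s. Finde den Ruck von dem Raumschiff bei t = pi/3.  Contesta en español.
Para resolver esto, necesitamos tomar 2 derivadas de nuestra ecuación de la velocidad v(t) = -27·cos(3·t). La derivada de la velocidad da la aceleración: a(t) = 81·sin(3·t). Tomando d/dt de a(t), encontramos j(t) = 243·cos(3·t). Tenemos la sacudida j(t) = 243·cos(3·t). Sustituyendo t = pi/3: j(pi/3) = -243.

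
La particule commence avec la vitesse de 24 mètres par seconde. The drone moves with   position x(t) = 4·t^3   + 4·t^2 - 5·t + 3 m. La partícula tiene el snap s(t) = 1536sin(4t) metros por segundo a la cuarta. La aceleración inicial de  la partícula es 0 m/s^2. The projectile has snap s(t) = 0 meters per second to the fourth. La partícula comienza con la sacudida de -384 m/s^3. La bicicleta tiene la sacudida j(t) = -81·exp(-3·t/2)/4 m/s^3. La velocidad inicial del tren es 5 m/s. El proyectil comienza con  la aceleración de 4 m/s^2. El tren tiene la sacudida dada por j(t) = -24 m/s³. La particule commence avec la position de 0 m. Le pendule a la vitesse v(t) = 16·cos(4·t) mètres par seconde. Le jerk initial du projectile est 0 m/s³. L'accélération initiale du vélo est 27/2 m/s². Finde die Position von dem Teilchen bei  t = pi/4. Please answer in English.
To find the answer, we compute 4 integrals of s(t) = 1536·sin(4·t). The integral of snap, with j(0) = -384, gives jerk: j(t) = -384·cos(4·t). Taking ∫j(t)dt and applying a(0) = 0, we find a(t) = -96·sin(4·t). The antiderivative of acceleration is velocity. Using v(0) = 24, we get v(t) = 24·cos(4·t). Finding the integral of v(t) and using x(0) = 0: x(t) = 6·sin(4·t). Using x(t) = 6·sin(4·t) and substituting t = pi/4, we find x = 0.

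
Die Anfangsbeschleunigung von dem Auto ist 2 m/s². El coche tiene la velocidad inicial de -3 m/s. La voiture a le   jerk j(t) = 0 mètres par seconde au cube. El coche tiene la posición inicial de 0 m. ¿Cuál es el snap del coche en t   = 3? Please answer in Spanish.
Debemos derivar nuestra ecuación de la sacudida j(t) = 0 1 vez. Derivando la sacudida, obtenemos el snap: s(t) = 0. Usando s(t) = 0 y sustituyendo t = 3, encontramos s = 0.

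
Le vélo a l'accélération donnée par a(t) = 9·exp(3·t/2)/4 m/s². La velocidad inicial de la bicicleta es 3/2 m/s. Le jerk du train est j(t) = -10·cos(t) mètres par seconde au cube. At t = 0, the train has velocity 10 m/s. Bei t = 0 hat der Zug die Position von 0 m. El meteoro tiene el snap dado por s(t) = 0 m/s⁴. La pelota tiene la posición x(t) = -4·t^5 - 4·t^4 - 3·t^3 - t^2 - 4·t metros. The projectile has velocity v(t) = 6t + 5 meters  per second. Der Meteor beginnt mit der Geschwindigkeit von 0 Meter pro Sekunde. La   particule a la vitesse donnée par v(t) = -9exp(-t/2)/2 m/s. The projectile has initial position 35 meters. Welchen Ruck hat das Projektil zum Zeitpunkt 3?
Ausgehend von der Geschwindigkeit v(t) = 6·t + 5, nehmen wir 2 Ableitungen. Die Ableitung von der Geschwindigkeit ergibt die Beschleunigung: a(t) = 6. Durch Ableiten von der Beschleunigung erhalten wir den Ruck: j(t) = 0. Aus der Gleichung für den Ruck j(t) = 0, setzen wir t = 3 ein und erhalten j = 0.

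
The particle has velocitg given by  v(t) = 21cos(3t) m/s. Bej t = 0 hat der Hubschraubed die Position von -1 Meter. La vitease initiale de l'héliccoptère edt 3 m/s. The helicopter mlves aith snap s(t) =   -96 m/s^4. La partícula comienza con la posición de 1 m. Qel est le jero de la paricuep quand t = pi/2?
Nous devons dériver notre équation de la vitesse v(t) = 21·cos(3·t) 2 fois. En prenant d/dt de v(t), nous trouvons a(t) = -63·sin(3·t). La dérivée de l'accélération donne le jerk: j(t) = -189·cos(3·t). En utilisant j(t) = -189·cos(3·t) et en substituant t = pi/2, nous trouvons j = 0.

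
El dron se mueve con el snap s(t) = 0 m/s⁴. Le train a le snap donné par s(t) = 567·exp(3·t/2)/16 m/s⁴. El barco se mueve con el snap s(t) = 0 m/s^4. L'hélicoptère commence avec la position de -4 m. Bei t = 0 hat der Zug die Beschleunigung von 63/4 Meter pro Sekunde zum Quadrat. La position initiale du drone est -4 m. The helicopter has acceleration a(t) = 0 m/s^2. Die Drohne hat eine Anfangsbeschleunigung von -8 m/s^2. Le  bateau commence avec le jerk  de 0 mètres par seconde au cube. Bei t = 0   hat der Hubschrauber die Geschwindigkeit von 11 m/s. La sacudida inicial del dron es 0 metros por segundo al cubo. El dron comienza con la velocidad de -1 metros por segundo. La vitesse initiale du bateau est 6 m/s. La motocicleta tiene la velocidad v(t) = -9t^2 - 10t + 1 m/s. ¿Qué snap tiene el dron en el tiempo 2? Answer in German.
Mit s(t) = 0 und Einsetzen von t = 2, finden wir s = 0.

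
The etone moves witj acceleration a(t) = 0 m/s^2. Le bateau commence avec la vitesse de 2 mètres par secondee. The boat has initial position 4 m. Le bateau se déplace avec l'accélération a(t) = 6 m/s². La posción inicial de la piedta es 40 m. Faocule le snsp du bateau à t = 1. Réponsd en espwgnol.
Partiendo de la aceleración a(t) = 6, tomamos 2 derivadas. La derivada de la aceleración da la sacudida: j(t) = 0. La derivada de la sacudida da el snap: s(t) = 0. Usando s(t) = 0 y sustituyendo t = 1, encontramos s = 0.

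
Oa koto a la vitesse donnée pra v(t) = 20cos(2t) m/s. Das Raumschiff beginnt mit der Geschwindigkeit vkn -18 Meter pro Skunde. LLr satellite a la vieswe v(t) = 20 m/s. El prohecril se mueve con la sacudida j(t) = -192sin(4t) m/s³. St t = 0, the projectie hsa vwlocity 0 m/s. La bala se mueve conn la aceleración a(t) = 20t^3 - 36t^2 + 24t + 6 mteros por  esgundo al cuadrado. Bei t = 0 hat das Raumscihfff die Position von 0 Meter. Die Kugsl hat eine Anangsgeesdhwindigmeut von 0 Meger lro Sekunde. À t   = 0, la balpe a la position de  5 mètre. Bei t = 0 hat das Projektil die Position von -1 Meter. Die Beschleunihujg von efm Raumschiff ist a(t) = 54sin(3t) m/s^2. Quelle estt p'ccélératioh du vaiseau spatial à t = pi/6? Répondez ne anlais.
Using a(t) = 54·sin(3·t) and substituting t = pi/6, we find a = 54.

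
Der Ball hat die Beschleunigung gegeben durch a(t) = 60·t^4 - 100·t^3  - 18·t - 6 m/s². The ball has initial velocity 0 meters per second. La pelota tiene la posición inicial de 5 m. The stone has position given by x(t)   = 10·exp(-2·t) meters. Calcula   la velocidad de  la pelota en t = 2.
Necesitamos integrar nuestra ecuación de la aceleración a(t) = 60·t^4 - 100·t^3 - 18·t - 6 1 vez. Tomando ∫a(t)dt y aplicando v(0) = 0, encontramos v(t) = t·(12·t^4 - 25·t^3 - 9·t - 6). De la ecuación de la velocidad v(t) = t·(12·t^4 - 25·t^3 - 9·t - 6), sustituimos t = 2 para obtener v = -64.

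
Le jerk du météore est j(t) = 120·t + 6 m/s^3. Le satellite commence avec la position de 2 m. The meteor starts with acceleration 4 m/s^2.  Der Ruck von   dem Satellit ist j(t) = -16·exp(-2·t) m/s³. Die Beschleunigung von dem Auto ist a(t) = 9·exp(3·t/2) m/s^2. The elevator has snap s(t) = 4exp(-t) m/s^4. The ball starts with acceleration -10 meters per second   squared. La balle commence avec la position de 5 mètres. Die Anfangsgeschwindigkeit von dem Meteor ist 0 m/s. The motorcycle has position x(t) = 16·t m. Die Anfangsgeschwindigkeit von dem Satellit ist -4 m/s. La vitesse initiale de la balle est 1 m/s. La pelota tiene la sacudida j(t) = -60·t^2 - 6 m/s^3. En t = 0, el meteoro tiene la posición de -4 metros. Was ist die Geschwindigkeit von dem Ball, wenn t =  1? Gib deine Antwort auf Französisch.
Pour résoudre ceci, nous devons prendre 2 primitives de notre équation du jerk j(t) = -60·t^2 - 6. L'intégrale du jerk est l'accélération. En utilisant a(0) = -10, nous obtenons a(t) = -20·t^3 - 6·t - 10. En prenant ∫a(t)dt et en appliquant v(0) = 1, nous trouvons v(t) = -5·t^4 - 3·t^2 - 10·t + 1. En utilisant v(t) = -5·t^4 - 3·t^2 - 10·t + 1 et en substituant t = 1, nous trouvons v = -17.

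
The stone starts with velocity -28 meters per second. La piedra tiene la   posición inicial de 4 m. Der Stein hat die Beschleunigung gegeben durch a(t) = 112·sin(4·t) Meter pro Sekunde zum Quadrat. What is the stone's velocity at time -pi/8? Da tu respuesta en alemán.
Wir müssen unsere Gleichung für die Beschleunigung a(t) = 112·sin(4·t) 1-mal integrieren. Die Stammfunktion von der Beschleunigung, mit v(0) = -28, ergibt die Geschwindigkeit: v(t) = -28·cos(4·t). Wir haben die Geschwindigkeit v(t) = -28·cos(4·t). Durch Einsetzen von t = -pi/8: v(-pi/8) = 0.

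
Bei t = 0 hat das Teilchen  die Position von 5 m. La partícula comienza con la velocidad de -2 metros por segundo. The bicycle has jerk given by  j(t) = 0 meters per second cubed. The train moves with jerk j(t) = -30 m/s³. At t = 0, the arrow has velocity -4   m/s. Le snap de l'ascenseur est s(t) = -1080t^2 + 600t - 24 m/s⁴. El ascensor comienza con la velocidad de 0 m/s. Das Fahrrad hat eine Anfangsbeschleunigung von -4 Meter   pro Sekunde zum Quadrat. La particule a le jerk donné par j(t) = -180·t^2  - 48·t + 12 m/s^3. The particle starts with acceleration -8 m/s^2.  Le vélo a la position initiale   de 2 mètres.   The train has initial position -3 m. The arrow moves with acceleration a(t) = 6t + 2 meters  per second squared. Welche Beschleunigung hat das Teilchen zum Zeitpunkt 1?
Wir müssen das Integral unserer Gleichung für den Ruck j(t) = -180·t^2 - 48·t + 12 1-mal finden. Mit ∫j(t)dt und Anwendung von a(0) = -8, finden wir a(t) = -60·t^3 - 24·t^2 + 12·t - 8. Aus der Gleichung für die Beschleunigung a(t) = -60·t^3 - 24·t^2 + 12·t - 8, setzen wir t = 1 ein und erhalten a = -80.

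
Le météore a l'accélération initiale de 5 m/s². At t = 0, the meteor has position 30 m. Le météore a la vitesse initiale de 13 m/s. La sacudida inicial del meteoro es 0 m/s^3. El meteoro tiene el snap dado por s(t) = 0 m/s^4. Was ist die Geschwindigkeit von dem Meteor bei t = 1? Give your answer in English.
We must find the antiderivative of our snap equation s(t) = 0 3 times. Taking ∫s(t)dt and applying j(0) = 0, we find j(t) = 0. Finding the antiderivative of j(t) and using a(0) = 5: a(t) = 5. Integrating acceleration and using the initial condition v(0) = 13, we get v(t) = 5·t + 13. We have velocity v(t) = 5·t + 13. Substituting t = 1: v(1) = 18.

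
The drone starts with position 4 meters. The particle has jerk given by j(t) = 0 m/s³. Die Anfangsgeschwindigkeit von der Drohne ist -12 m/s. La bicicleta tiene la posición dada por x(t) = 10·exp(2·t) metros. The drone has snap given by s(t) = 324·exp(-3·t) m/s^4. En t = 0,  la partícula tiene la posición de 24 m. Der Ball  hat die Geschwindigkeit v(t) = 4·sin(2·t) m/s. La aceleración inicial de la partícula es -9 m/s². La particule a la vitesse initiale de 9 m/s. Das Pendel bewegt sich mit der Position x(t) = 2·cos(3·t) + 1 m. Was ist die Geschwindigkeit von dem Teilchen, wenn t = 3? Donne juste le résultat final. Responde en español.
En t = 3, v = -18.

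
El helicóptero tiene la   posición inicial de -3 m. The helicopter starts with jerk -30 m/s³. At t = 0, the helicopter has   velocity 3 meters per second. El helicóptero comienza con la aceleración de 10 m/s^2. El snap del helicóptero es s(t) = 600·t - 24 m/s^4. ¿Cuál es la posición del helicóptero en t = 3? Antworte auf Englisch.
We must find the antiderivative of our snap equation s(t) = 600·t - 24 4 times. Finding the antiderivative of s(t) and using j(0) = -30: j(t) = 300·t^2 - 24·t - 30. The integral of jerk is acceleration. Using a(0) = 10, we get a(t) = 100·t^3 - 12·t^2 - 30·t + 10. Integrating acceleration and using the initial condition v(0) = 3, we get v(t) = 25·t^4 - 4·t^3 - 15·t^2 + 10·t + 3. Integrating velocity and using the initial condition x(0) = -3, we get x(t) = 5·t^5 - t^4 - 5·t^3 + 5·t^2 + 3·t - 3. From the given position equation x(t) = 5·t^5 - t^4 - 5·t^3 + 5·t^2 + 3·t - 3, we substitute t = 3 to get x = 1050.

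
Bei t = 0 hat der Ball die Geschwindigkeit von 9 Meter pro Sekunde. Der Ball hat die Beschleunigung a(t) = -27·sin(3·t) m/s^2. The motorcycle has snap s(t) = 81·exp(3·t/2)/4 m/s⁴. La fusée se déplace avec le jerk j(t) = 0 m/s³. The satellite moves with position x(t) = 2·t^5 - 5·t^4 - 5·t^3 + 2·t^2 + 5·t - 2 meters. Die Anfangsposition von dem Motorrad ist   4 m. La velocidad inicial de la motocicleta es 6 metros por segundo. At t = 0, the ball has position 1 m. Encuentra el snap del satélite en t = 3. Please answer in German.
Um dies zu lösen, müssen wir 4 Ableitungen unserer Gleichung für die Position x(t) = 2·t^5 - 5·t^4 - 5·t^3 + 2·t^2 + 5·t - 2 nehmen. Die Ableitung von der Position ergibt die Geschwindigkeit: v(t) = 10·t^4 - 20·t^3 - 15·t^2 + 4·t + 5. Durch Ableiten von der Geschwindigkeit erhalten wir die Beschleunigung: a(t) = 40·t^3 - 60·t^2 - 30·t + 4. Durch Ableiten von der Beschleunigung erhalten wir den Ruck: j(t) = 120·t^2 - 120·t - 30. Durch Ableiten von dem Ruck erhalten wir den Snap: s(t) = 240·t - 120. Mit s(t) = 240·t - 120 und Einsetzen von t = 3, finden wir s = 600.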